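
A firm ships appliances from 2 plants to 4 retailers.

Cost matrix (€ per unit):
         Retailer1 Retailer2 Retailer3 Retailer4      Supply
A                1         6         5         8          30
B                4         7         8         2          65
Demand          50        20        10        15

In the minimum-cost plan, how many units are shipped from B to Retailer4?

15

Solving gives:
  A–Retailer1: 30 × €1 = €30
  B–Retailer1: 20 × €4 = €80
  B–Retailer2: 20 × €7 = €140
  B–Retailer3: 10 × €8 = €80
  B–Retailer4: 15 × €2 = €30
Total cost = €360.
So B→Retailer4 carries 15 units.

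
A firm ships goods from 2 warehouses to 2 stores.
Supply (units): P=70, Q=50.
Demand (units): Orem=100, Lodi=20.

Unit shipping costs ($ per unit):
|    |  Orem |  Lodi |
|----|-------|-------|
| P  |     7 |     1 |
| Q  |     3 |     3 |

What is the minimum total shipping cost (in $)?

Optimal allocation:
  P->Orem: 50 × $7 = $350
  P->Lodi: 20 × $1 = $20
  Q->Orem: 50 × $3 = $150
Total = 350 + 20 + 150 = $520.

520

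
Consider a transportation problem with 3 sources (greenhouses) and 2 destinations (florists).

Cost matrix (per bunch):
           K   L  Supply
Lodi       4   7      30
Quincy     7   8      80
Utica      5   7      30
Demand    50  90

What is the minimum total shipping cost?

One minimum-cost allocation:
  Lodi→K: 30 × 4 = 120
  Quincy→L: 80 × 8 = 640
  Utica→K: 20 × 5 = 100
  Utica→L: 10 × 7 = 70
Total = 120 + 640 + 100 + 70 = 930.

930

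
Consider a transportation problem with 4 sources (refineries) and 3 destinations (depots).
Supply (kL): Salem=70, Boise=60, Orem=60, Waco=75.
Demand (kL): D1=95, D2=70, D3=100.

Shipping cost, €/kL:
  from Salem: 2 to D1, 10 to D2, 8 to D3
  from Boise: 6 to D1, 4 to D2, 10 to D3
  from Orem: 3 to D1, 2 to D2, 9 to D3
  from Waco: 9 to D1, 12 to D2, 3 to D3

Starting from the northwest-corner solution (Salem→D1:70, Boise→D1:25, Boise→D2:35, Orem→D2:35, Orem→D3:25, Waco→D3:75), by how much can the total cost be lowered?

Current plan cost = 70·2 + 25·6 + 35·4 + 35·2 + 25·9 + 75·3 = €950.
Optimal plan:
  Salem–D1: 70 kL
  Boise–D2: 35 kL
  Boise–D3: 25 kL
  Orem–D1: 25 kL
  Orem–D2: 35 kL
  Waco–D3: 75 kL
Optimal cost = €900.
Saving = 950 − 900 = €50.

50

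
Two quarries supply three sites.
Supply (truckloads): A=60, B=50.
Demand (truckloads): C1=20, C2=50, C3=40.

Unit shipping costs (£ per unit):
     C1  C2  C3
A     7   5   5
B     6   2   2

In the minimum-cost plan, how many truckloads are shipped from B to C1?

Solving gives:
  A->C1: 20 truckloads
  A->C2: 40 truckloads
  B->C2: 10 truckloads
  B->C3: 40 truckloads
Total cost = £440.
The route B→C1 is not used.

0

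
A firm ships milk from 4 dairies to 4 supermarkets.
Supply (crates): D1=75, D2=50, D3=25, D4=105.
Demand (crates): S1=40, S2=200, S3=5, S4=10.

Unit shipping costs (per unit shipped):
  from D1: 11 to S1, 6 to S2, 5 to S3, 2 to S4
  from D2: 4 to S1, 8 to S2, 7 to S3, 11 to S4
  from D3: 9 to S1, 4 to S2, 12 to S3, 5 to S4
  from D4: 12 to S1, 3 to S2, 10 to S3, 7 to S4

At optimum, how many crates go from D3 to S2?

25

The minimum-cost plan:
  D1→S2: 65 × 6 = 390
  D1→S4: 10 × 2 = 20
  D2→S1: 40 × 4 = 160
  D2→S2: 5 × 8 = 40
  D2→S3: 5 × 7 = 35
  D3→S2: 25 × 4 = 100
  D4→S2: 105 × 3 = 315
Total cost = 1060.
So D3→S2 carries 25 crates.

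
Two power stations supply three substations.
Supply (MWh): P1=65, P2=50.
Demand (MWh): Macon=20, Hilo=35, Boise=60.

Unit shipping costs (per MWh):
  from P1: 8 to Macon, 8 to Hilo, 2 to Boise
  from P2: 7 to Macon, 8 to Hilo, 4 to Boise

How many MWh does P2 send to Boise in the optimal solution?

Optimal shipments:
  P1→Hilo: 5 × 8 = 40
  P1→Boise: 60 × 2 = 120
  P2→Macon: 20 × 7 = 140
  P2→Hilo: 30 × 8 = 240
Total cost = 540.
The route P2→Boise is not used.

0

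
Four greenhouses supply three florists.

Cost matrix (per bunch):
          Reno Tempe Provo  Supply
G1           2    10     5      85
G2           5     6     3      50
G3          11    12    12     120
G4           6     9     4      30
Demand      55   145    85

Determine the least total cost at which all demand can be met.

One minimum-cost allocation:
  G1→Reno: 55 × 2 = 110
  G1→Provo: 30 × 5 = 150
  G2→Tempe: 25 × 6 = 150
  G2→Provo: 25 × 3 = 75
  G3→Tempe: 120 × 12 = 1440
  G4→Provo: 30 × 4 = 120
Total = 110 + 150 + 150 + 75 + 1440 + 120 = 2045.

2045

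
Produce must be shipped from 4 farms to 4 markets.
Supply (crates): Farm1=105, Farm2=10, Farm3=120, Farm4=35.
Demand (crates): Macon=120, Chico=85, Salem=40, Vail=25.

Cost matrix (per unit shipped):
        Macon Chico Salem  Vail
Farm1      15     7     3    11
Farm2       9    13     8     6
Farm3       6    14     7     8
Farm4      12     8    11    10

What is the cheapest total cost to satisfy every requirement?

An optimal shipping plan:
  Farm1 to Chico: 65 × 7 = 455
  Farm1 to Salem: 40 × 3 = 120
  Farm2 to Vail: 10 × 6 = 60
  Farm3 to Macon: 120 × 6 = 720
  Farm4 to Chico: 20 × 8 = 160
  Farm4 to Vail: 15 × 10 = 150
Total = 455 + 120 + 60 + 720 + 160 + 150 = 1665.
(Supply check: Farm1 ships 105; Farm2 ships 10; Farm3 ships 120; Farm4 ships 35.)

1665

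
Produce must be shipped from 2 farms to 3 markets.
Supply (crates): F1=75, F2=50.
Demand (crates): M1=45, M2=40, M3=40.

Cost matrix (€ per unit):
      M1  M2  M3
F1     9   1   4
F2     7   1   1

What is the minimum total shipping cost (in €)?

465

An optimal shipping plan:
  F1–M1: 35 crates
  F1–M2: 40 crates
  F2–M1: 10 crates
  F2–M3: 40 crates
Total cost = €465.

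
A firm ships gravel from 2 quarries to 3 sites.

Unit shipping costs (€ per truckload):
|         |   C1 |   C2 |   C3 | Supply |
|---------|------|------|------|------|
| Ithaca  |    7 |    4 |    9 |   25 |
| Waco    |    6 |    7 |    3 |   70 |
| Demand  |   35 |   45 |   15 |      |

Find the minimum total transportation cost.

495

One minimum-cost allocation:
  Ithaca–C2: 25 × €4 = €100
  Waco–C1: 35 × €6 = €210
  Waco–C2: 20 × €7 = €140
  Waco–C3: 15 × €3 = €45
Total = 100 + 210 + 140 + 45 = €495.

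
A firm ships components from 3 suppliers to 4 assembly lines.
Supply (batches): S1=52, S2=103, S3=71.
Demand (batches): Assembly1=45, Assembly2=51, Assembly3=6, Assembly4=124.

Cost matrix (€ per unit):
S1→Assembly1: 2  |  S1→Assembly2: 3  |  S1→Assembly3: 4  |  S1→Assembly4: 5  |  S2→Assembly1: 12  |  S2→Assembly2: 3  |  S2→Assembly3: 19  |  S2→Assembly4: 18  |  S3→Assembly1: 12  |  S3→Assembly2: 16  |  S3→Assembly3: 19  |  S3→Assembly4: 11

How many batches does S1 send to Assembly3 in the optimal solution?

6

Solving gives:
  S1–Assembly3: 6 × €4 = €24
  S1–Assembly4: 46 × €5 = €230
  S2–Assembly1: 45 × €12 = €540
  S2–Assembly2: 51 × €3 = €153
  S2–Assembly4: 7 × €18 = €126
  S3–Assembly4: 71 × €11 = €781
Total cost = €1854.
So S1→Assembly3 carries 6 batches.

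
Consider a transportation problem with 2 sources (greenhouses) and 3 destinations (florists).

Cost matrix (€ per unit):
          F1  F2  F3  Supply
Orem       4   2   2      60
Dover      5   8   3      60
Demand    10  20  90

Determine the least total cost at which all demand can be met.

A cheapest plan:
  Orem–F1: 10 × €4 = €40
  Orem–F2: 20 × €2 = €40
  Orem–F3: 30 × €2 = €60
  Dover–F3: 60 × €3 = €180
Total = 40 + 40 + 60 + 180 = €320.

320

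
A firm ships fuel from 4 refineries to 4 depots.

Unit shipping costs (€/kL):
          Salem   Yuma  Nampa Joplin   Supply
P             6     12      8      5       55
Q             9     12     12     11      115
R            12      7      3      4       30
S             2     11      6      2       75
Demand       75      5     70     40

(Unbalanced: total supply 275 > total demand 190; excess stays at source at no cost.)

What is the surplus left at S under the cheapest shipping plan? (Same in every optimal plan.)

0

Minimum-cost shipments:
  P->Nampa: 15 × €8 = €120
  P->Joplin: 40 × €5 = €200
  Q->Yuma: 5 × €12 = €60
  Q->Nampa: 25 × €12 = €300
  R->Nampa: 30 × €3 = €90
  S->Salem: 75 × €2 = €150
Total cost = €920.
S ships 75 of its 75, leaving 0.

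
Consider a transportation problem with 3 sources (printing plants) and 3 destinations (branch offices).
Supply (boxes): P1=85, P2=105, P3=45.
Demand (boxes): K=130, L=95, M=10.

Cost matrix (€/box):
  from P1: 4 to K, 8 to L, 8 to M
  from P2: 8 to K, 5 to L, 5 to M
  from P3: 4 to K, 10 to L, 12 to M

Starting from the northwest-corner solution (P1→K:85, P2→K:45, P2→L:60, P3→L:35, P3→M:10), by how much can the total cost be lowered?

Current plan cost = 85·4 + 45·8 + 60·5 + 35·10 + 10·12 = €1470.
Optimal plan:
  P1→K: 85 × €4 = €340
  P2→L: 95 × €5 = €475
  P2→M: 10 × €5 = €50
  P3→K: 45 × €4 = €180
Optimal cost = €1045.
Saving = 1470 − 1045 = €425.

425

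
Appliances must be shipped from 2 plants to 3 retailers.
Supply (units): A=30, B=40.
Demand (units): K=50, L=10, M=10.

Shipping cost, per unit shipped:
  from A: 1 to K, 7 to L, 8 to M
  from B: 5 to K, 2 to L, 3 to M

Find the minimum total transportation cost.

One minimum-cost allocation:
  A to K: 30 units
  B to K: 20 units
  B to L: 10 units
  B to M: 10 units
Total cost = 180.

180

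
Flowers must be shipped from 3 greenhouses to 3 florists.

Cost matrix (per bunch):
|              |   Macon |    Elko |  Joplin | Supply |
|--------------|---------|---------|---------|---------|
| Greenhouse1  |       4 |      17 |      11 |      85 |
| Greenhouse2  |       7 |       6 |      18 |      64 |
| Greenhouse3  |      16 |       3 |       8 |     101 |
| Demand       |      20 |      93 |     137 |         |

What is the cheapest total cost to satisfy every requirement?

An optimal shipping plan:
  Greenhouse1–Macon: 20 × 4 = 80
  Greenhouse1–Joplin: 65 × 11 = 715
  Greenhouse2–Elko: 64 × 6 = 384
  Greenhouse3–Elko: 29 × 3 = 87
  Greenhouse3–Joplin: 72 × 8 = 576
Total = 80 + 715 + 384 + 87 + 576 = 1842.

1842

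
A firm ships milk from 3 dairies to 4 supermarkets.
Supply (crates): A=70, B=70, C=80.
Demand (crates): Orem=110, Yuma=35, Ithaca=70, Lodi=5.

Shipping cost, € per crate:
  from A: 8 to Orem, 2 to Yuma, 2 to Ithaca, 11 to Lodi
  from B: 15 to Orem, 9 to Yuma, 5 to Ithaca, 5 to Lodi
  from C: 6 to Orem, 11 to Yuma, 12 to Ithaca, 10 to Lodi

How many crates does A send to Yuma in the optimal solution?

The minimum-cost plan:
  A–Orem: 30 × €8 = €240
  A–Yuma: 35 × €2 = €70
  A–Ithaca: 5 × €2 = €10
  B–Ithaca: 65 × €5 = €325
  B–Lodi: 5 × €5 = €25
  C–Orem: 80 × €6 = €480
Total cost = €1150.
So A→Yuma carries 35 crates.

35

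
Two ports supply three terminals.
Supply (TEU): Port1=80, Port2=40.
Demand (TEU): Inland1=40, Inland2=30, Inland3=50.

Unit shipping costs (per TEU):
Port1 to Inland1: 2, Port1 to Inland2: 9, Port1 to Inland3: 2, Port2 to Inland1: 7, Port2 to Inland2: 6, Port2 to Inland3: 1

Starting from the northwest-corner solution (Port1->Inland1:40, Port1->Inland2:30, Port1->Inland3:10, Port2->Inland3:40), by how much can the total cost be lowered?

60

Current plan cost = 40·2 + 30·9 + 10·2 + 40·1 = 410.
Optimal plan:
  Port1->Inland1: 40 × 2 = 80
  Port1->Inland3: 40 × 2 = 80
  Port2->Inland2: 30 × 6 = 180
  Port2->Inland3: 10 × 1 = 10
Optimal cost = 350.
Saving = 410 − 350 = 60.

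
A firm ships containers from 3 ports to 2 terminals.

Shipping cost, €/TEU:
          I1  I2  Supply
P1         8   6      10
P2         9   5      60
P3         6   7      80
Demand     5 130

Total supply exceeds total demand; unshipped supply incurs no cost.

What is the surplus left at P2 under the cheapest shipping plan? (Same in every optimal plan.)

Minimum-cost shipments:
  P1→I2: 10 × €6 = €60
  P2→I2: 60 × €5 = €300
  P3→I1: 5 × €6 = €30
  P3→I2: 60 × €7 = €420
Total cost = €810.
P2 ships 60 of its 60, leaving 0.

0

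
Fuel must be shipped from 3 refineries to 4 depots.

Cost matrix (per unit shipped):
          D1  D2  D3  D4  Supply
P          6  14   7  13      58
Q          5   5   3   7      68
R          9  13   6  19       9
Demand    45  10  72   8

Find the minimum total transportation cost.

671

An optimal shipping plan:
  P->D1: 45 × 6 = 270
  P->D3: 13 × 7 = 91
  Q->D2: 10 × 5 = 50
  Q->D3: 50 × 3 = 150
  Q->D4: 8 × 7 = 56
  R->D3: 9 × 6 = 54
Total = 270 + 91 + 50 + 150 + 56 + 54 = 671.
(Supply check: P ships 58; Q ships 68; R ships 9.)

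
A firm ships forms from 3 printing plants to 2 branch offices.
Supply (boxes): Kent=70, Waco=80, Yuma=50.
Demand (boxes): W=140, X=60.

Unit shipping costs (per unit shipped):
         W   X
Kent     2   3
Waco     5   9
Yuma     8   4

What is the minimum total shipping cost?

An optimal shipping plan:
  Kent to W: 60 × 2 = 120
  Kent to X: 10 × 3 = 30
  Waco to W: 80 × 5 = 400
  Yuma to X: 50 × 4 = 200
Total = 120 + 30 + 400 + 200 = 750.
(Supply check: Kent ships 70; Waco ships 80; Yuma ships 50.)

750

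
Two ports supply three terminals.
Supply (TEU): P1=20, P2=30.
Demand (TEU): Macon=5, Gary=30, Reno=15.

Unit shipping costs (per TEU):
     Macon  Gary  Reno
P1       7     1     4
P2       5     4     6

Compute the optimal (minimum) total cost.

A cheapest plan:
  P1–Gary: 20 TEU
  P2–Macon: 5 TEU
  P2–Gary: 10 TEU
  P2–Reno: 15 TEU
Total cost = 175.
(Supply check: P1 ships 20; P2 ships 30.)

175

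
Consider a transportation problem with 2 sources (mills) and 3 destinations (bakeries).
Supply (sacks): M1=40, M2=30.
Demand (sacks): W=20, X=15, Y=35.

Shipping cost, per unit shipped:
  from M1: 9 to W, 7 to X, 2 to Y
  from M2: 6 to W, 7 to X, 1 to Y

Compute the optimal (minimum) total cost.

An optimal shipping plan:
  M1→X: 15 × 7 = 105
  M1→Y: 25 × 2 = 50
  M2→W: 20 × 6 = 120
  M2→Y: 10 × 1 = 10
Total = 105 + 50 + 120 + 10 = 285.
(Supply check: M1 ships 40; M2 ships 30.)

285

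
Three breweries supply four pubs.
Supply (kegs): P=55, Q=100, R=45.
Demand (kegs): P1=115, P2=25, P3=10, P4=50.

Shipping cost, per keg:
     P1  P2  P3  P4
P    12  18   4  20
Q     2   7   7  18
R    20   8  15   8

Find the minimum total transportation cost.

A cheapest plan:
  P→P1: 40 × 12 = 480
  P→P3: 10 × 4 = 40
  P→P4: 5 × 20 = 100
  Q→P1: 75 × 2 = 150
  Q→P2: 25 × 7 = 175
  R→P4: 45 × 8 = 360
Total = 480 + 40 + 100 + 150 + 175 + 360 = 1305.

1305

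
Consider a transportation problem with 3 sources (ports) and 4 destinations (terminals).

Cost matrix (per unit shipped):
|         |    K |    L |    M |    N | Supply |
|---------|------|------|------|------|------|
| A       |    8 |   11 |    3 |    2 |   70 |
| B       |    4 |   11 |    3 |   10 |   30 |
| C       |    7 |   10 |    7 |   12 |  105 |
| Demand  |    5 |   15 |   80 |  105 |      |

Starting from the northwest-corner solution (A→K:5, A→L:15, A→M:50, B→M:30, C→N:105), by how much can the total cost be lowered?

520

Current plan cost = 5·8 + 15·11 + 50·3 + 30·3 + 105·12 = 1705.
Optimal plan:
  A–N: 70 × 2 = 140
  B–M: 30 × 3 = 90
  C–K: 5 × 7 = 35
  C–L: 15 × 10 = 150
  C–M: 50 × 7 = 350
  C–N: 35 × 12 = 420
Optimal cost = 1185.
Saving = 1705 − 1185 = 520.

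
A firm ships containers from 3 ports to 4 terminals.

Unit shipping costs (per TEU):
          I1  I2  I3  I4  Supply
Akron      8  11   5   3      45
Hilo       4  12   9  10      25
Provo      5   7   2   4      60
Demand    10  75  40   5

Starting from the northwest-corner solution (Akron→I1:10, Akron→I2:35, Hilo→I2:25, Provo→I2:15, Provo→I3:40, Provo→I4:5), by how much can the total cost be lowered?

115

Current plan cost = 10·8 + 35·11 + 25·12 + 15·7 + 40·2 + 5·4 = 970.
Optimal plan:
  Akron–I3: 40 × 5 = 200
  Akron–I4: 5 × 3 = 15
  Hilo–I1: 10 × 4 = 40
  Hilo–I2: 15 × 12 = 180
  Provo–I2: 60 × 7 = 420
Optimal cost = 855.
Saving = 970 − 855 = 115.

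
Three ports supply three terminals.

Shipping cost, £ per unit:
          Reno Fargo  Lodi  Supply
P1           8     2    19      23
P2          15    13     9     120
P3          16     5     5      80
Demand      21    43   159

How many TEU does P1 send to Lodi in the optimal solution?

0

The minimum-cost plan:
  P1–Fargo: 23 × £2 = £46
  P2–Reno: 21 × £15 = £315
  P2–Lodi: 99 × £9 = £891
  P3–Fargo: 20 × £5 = £100
  P3–Lodi: 60 × £5 = £300
Total cost = £1652.
The route P1→Lodi is not used.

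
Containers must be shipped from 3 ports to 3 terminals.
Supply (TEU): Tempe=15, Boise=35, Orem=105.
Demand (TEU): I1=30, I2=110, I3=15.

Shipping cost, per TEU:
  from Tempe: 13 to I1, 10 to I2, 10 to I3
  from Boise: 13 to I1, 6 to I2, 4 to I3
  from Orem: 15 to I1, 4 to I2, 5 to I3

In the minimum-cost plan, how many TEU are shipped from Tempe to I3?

The minimum-cost plan:
  Tempe->I1: 15 × 13 = 195
  Boise->I1: 15 × 13 = 195
  Boise->I2: 5 × 6 = 30
  Boise->I3: 15 × 4 = 60
  Orem->I2: 105 × 4 = 420
Total cost = 900.
The route Tempe→I3 is not used.

0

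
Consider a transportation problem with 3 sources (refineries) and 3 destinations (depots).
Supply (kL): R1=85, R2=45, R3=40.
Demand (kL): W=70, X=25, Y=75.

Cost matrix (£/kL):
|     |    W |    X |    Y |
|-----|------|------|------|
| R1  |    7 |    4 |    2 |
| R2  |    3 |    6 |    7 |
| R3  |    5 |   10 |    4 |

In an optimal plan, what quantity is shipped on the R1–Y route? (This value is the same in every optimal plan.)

The minimum-cost plan:
  R1–X: 25 × £4 = £100
  R1–Y: 60 × £2 = £120
  R2–W: 45 × £3 = £135
  R3–W: 25 × £5 = £125
  R3–Y: 15 × £4 = £60
Total cost = £540.
So R1→Y carries 60 kL.

60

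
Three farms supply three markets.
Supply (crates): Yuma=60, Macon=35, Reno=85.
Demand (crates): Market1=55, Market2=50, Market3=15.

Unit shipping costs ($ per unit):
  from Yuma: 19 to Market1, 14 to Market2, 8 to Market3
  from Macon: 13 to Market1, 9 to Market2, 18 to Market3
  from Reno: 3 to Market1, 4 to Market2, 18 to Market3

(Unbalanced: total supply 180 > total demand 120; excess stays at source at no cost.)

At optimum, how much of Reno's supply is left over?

0

An optimal plan:
  Yuma→Market3: 15 × $8 = $120
  Macon→Market2: 20 × $9 = $180
  Reno→Market1: 55 × $3 = $165
  Reno→Market2: 30 × $4 = $120
Total cost = $585.
Reno ships 85 of its 85, leaving 0.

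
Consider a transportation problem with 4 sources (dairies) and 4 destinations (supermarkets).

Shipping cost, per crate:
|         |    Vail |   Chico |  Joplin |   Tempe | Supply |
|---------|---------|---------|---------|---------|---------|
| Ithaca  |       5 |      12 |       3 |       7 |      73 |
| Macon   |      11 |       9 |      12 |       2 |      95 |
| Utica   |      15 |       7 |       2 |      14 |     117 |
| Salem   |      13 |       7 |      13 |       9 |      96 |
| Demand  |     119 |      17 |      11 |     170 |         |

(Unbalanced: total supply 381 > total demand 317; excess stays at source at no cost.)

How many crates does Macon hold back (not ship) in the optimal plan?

An optimal plan:
  Ithaca–Vail: 73 × 5 = 365
  Macon–Tempe: 95 × 2 = 190
  Utica–Vail: 25 × 15 = 375
  Utica–Chico: 17 × 7 = 119
  Utica–Joplin: 11 × 2 = 22
  Salem–Vail: 21 × 13 = 273
  Salem–Tempe: 75 × 9 = 675
Total cost = 2019.
Macon ships 95 of its 95, leaving 0.

0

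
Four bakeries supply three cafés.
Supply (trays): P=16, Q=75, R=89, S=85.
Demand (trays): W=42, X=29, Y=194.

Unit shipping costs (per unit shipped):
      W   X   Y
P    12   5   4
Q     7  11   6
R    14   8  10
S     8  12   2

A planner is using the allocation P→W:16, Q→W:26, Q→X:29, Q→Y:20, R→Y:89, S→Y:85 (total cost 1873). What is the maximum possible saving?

315

Current plan cost = 16·12 + 26·7 + 29·11 + 20·6 + 89·10 + 85·2 = 1873.
Optimal plan:
  P to Y: 16 × 4 = 64
  Q to W: 42 × 7 = 294
  Q to Y: 33 × 6 = 198
  R to X: 29 × 8 = 232
  R to Y: 60 × 10 = 600
  S to Y: 85 × 2 = 170
Optimal cost = 1558.
Saving = 1873 − 1558 = 315.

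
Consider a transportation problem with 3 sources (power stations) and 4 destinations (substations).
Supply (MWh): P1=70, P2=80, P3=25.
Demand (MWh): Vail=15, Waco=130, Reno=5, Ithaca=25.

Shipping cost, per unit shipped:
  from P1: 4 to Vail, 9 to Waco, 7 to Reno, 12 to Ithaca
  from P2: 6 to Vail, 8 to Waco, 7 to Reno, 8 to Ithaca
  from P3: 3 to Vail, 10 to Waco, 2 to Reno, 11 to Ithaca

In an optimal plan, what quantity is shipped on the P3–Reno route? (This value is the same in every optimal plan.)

5

Solving gives:
  P1→Waco: 70 MWh
  P2→Waco: 55 MWh
  P2→Ithaca: 25 MWh
  P3→Vail: 15 MWh
  P3→Waco: 5 MWh
  P3→Reno: 5 MWh
Total cost = 1375.
So P3→Reno carries 5 MWh.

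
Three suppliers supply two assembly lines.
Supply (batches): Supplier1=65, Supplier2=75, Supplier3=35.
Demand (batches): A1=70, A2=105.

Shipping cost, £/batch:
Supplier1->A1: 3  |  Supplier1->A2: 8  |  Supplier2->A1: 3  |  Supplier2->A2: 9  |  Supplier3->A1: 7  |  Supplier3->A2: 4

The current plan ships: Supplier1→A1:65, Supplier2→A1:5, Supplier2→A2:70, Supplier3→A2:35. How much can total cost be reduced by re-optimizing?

65

Current plan cost = 65·3 + 5·3 + 70·9 + 35·4 = £980.
Optimal plan:
  Supplier1–A2: 65 × £8 = £520
  Supplier2–A1: 70 × £3 = £210
  Supplier2–A2: 5 × £9 = £45
  Supplier3–A2: 35 × £4 = £140
Optimal cost = £915.
Saving = 980 − 915 = £65.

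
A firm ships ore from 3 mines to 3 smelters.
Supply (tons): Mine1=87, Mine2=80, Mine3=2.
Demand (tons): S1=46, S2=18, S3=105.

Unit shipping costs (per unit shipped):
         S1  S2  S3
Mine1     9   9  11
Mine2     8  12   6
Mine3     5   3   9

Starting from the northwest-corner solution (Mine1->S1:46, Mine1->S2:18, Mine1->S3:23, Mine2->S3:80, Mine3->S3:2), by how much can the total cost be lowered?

8

Current plan cost = 46·9 + 18·9 + 23·11 + 80·6 + 2·9 = 1327.
Optimal plan:
  Mine1→S1: 46 tons
  Mine1→S2: 16 tons
  Mine1→S3: 25 tons
  Mine2→S3: 80 tons
  Mine3→S2: 2 tons
Optimal cost = 1319.
Saving = 1327 − 1319 = 8.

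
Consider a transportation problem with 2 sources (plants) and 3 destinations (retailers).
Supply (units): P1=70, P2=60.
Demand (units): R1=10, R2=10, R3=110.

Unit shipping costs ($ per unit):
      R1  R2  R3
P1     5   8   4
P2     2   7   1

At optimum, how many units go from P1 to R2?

The minimum-cost plan:
  P1→R1: 10 × $5 = $50
  P1→R2: 10 × $8 = $80
  P1→R3: 50 × $4 = $200
  P2→R3: 60 × $1 = $60
Total cost = $390.
So P1→R2 carries 10 units.

10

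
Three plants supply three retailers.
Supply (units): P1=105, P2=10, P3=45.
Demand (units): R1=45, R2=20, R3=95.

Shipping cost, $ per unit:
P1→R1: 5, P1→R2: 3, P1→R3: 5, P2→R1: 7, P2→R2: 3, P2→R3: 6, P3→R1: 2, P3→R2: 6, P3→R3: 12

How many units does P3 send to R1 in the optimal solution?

Solving gives:
  P1 to R2: 10 × $3 = $30
  P1 to R3: 95 × $5 = $475
  P2 to R2: 10 × $3 = $30
  P3 to R1: 45 × $2 = $90
Total cost = $625.
So P3→R1 carries 45 units.

45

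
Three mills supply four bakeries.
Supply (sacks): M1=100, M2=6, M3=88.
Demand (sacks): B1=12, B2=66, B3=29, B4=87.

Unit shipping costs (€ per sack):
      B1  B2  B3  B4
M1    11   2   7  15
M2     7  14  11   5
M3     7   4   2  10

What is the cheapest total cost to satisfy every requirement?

1272

Optimal allocation:
  M1 to B1: 12 sacks
  M1 to B2: 66 sacks
  M1 to B4: 22 sacks
  M2 to B4: 6 sacks
  M3 to B3: 29 sacks
  M3 to B4: 59 sacks
Total cost = €1272.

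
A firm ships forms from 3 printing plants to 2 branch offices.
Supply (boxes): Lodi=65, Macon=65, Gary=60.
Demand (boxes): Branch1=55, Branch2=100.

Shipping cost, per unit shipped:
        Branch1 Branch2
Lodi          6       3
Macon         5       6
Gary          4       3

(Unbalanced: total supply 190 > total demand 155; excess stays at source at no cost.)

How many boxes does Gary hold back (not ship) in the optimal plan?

0

An optimal plan:
  Lodi to Branch2: 65 × 3 = 195
  Macon to Branch1: 30 × 5 = 150
  Gary to Branch1: 25 × 4 = 100
  Gary to Branch2: 35 × 3 = 105
Total cost = 550.
Gary ships 60 of its 60, leaving 0.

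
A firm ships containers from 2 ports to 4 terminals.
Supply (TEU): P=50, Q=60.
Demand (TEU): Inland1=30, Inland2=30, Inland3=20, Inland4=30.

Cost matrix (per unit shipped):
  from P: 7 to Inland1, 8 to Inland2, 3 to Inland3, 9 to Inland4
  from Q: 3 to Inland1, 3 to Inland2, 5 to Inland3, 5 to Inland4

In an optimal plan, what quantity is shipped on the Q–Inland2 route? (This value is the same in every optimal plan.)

30

Solving gives:
  P–Inland1: 30 TEU
  P–Inland3: 20 TEU
  Q–Inland2: 30 TEU
  Q–Inland4: 30 TEU
Total cost = 510.
So Q→Inland2 carries 30 TEU.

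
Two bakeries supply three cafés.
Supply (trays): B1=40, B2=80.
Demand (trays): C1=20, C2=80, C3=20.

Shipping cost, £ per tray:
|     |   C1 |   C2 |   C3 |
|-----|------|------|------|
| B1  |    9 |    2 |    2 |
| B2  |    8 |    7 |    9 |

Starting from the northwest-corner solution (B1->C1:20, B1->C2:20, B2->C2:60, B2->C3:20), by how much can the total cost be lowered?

160

Current plan cost = 20·9 + 20·2 + 60·7 + 20·9 = £820.
Optimal plan:
  B1 to C2: 20 trays
  B1 to C3: 20 trays
  B2 to C1: 20 trays
  B2 to C2: 60 trays
Optimal cost = £660.
Saving = 820 − 660 = £160.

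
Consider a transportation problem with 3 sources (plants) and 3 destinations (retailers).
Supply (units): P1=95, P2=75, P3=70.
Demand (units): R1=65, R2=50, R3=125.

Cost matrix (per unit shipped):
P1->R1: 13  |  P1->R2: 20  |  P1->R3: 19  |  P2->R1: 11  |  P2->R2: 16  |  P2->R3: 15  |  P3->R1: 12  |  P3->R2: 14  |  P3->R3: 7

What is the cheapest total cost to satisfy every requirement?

A cheapest plan:
  P1→R1: 65 units
  P1→R3: 30 units
  P2→R2: 50 units
  P2→R3: 25 units
  P3→R3: 70 units
Total cost = 3080.

3080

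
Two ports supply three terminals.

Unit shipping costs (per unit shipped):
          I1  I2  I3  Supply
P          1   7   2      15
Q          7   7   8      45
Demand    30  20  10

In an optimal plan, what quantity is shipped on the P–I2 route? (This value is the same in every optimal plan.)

0

Solving gives:
  P to I1: 15 × 1 = 15
  Q to I1: 15 × 7 = 105
  Q to I2: 20 × 7 = 140
  Q to I3: 10 × 8 = 80
Total cost = 340.
The route P→I2 is not used.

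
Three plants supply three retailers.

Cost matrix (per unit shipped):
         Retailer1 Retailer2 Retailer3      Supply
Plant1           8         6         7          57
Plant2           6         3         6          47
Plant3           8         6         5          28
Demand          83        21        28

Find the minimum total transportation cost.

An optimal shipping plan:
  Plant1->Retailer1: 57 units
  Plant2->Retailer1: 26 units
  Plant2->Retailer2: 21 units
  Plant3->Retailer3: 28 units
Total cost = 815.

815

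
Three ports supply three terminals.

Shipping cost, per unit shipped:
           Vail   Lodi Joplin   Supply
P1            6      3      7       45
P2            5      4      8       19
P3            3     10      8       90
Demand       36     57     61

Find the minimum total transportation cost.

779

A cheapest plan:
  P1→Lodi: 38 × 3 = 114
  P1→Joplin: 7 × 7 = 49
  P2→Lodi: 19 × 4 = 76
  P3→Vail: 36 × 3 = 108
  P3→Joplin: 54 × 8 = 432
Total = 114 + 49 + 76 + 108 + 432 = 779.
(Supply check: P1 ships 45; P2 ships 19; P3 ships 90.)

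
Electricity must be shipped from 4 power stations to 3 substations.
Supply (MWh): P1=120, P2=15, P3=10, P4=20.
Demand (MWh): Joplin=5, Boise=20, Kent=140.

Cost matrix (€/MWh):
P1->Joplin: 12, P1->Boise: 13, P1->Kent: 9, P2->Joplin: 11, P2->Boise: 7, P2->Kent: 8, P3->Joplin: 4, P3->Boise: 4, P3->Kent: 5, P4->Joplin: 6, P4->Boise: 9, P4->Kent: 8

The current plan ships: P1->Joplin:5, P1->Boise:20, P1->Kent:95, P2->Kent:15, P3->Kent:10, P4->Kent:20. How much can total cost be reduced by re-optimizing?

Current plan cost = 5·12 + 20·13 + 95·9 + 15·8 + 10·5 + 20·8 = €1505.
Optimal plan:
  P1→Kent: 120 × €9 = €1080
  P2→Boise: 10 × €7 = €70
  P2→Kent: 5 × €8 = €40
  P3→Boise: 10 × €4 = €40
  P4→Joplin: 5 × €6 = €30
  P4→Kent: 15 × €8 = €120
Optimal cost = €1380.
Saving = 1505 − 1380 = €125.

125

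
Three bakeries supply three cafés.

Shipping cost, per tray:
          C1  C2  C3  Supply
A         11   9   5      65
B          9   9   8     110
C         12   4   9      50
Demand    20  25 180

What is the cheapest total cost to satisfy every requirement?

Optimal allocation:
  A to C3: 65 × 5 = 325
  B to C1: 20 × 9 = 180
  B to C3: 90 × 8 = 720
  C to C2: 25 × 4 = 100
  C to C3: 25 × 9 = 225
Total = 325 + 180 + 720 + 100 + 225 = 1550.

1550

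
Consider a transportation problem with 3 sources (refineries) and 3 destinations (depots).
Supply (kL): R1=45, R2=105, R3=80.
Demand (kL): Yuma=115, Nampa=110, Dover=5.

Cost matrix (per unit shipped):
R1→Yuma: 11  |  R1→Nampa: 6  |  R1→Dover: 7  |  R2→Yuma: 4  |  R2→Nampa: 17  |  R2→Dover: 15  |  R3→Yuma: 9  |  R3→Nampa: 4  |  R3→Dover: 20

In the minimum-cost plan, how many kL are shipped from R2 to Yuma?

105

Solving gives:
  R1 to Nampa: 40 × 6 = 240
  R1 to Dover: 5 × 7 = 35
  R2 to Yuma: 105 × 4 = 420
  R3 to Yuma: 10 × 9 = 90
  R3 to Nampa: 70 × 4 = 280
Total cost = 1065.
So R2→Yuma carries 105 kL.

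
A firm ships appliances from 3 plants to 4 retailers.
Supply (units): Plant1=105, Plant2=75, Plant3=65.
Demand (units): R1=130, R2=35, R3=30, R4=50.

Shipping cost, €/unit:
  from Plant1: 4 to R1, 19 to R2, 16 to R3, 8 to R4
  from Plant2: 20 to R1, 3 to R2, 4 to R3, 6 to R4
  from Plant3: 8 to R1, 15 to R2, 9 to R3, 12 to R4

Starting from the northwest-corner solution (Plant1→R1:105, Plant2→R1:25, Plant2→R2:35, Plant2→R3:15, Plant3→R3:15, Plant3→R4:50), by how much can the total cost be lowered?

Current plan cost = 105·4 + 25·20 + 35·3 + 15·4 + 15·9 + 50·12 = €1820.
Optimal plan:
  Plant1→R1: 95 × €4 = €380
  Plant1→R4: 10 × €8 = €80
  Plant2→R2: 35 × €3 = €105
  Plant2→R4: 40 × €6 = €240
  Plant3→R1: 35 × €8 = €280
  Plant3→R3: 30 × €9 = €270
Optimal cost = €1355.
Saving = 1820 − 1355 = €465.

465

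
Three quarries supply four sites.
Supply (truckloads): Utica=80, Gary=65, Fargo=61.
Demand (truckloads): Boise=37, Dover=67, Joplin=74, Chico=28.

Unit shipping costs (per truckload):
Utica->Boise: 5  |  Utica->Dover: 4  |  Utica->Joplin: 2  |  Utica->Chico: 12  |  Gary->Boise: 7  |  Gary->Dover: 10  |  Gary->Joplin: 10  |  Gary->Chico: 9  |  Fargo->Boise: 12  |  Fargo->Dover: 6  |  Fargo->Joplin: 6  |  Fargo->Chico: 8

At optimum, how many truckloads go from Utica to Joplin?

Optimal shipments:
  Utica to Dover: 6 × 4 = 24
  Utica to Joplin: 74 × 2 = 148
  Gary to Boise: 37 × 7 = 259
  Gary to Chico: 28 × 9 = 252
  Fargo to Dover: 61 × 6 = 366
Total cost = 1049.
So Utica→Joplin carries 74 truckloads.

74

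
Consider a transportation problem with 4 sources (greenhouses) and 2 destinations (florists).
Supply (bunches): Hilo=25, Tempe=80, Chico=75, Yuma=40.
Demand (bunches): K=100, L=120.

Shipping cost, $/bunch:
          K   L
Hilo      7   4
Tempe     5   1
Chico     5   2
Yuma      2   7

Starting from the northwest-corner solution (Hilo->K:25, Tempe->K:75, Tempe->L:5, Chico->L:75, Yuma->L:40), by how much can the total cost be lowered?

Current plan cost = 25·7 + 75·5 + 5·1 + 75·2 + 40·7 = $985.
Optimal plan:
  Hilo->K: 25 × $7 = $175
  Tempe->L: 80 × $1 = $80
  Chico->K: 35 × $5 = $175
  Chico->L: 40 × $2 = $80
  Yuma->K: 40 × $2 = $80
Optimal cost = $590.
Saving = 985 − 590 = $395.

395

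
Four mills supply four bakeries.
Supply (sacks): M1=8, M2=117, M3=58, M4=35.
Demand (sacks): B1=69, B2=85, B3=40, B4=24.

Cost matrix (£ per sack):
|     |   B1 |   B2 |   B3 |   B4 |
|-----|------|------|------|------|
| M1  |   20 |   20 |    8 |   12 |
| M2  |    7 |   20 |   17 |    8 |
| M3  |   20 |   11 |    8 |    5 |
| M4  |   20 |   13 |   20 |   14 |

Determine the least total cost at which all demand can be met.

A cheapest plan:
  M1 to B3: 8 sacks
  M2 to B1: 69 sacks
  M2 to B2: 24 sacks
  M2 to B4: 24 sacks
  M3 to B2: 26 sacks
  M3 to B3: 32 sacks
  M4 to B2: 35 sacks
Total cost = £2216.

2216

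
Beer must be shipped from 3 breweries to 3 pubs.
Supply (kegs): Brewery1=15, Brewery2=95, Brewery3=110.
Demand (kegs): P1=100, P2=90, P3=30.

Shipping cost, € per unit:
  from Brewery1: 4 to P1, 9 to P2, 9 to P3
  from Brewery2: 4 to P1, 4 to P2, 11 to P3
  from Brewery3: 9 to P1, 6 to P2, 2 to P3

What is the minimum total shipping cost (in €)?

An optimal shipping plan:
  Brewery1→P1: 15 kegs
  Brewery2→P1: 85 kegs
  Brewery2→P2: 10 kegs
  Brewery3→P2: 80 kegs
  Brewery3→P3: 30 kegs
Total cost = €980.

980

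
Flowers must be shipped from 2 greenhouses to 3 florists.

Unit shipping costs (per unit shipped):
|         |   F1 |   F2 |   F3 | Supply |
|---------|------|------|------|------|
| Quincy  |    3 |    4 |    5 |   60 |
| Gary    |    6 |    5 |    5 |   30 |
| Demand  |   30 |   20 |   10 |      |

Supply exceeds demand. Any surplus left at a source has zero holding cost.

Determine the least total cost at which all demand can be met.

An optimal shipping plan:
  Quincy→F1: 30 bunches
  Quincy→F2: 20 bunches
  Quincy→F3: 10 bunches
Total cost = 220.

220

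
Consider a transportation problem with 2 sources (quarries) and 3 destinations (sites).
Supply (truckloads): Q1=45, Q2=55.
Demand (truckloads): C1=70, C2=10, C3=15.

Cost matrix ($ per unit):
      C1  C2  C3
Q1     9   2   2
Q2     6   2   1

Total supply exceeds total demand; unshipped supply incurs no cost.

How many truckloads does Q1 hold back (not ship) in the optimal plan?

5

An optimal plan:
  Q1->C1: 15 truckloads
  Q1->C2: 10 truckloads
  Q1->C3: 15 truckloads
  Q2->C1: 55 truckloads
Total cost = $515.
Q1 ships 40 of its 45, leaving 5.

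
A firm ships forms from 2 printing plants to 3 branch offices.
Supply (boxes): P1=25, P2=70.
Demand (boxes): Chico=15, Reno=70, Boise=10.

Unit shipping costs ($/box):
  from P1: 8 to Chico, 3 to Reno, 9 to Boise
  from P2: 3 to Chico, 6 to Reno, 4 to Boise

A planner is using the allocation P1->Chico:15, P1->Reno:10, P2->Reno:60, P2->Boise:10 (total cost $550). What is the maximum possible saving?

120

Current plan cost = 15·8 + 10·3 + 60·6 + 10·4 = $550.
Optimal plan:
  P1→Reno: 25 boxes
  P2→Chico: 15 boxes
  P2→Reno: 45 boxes
  P2→Boise: 10 boxes
Optimal cost = $430.
Saving = 550 − 430 = $120.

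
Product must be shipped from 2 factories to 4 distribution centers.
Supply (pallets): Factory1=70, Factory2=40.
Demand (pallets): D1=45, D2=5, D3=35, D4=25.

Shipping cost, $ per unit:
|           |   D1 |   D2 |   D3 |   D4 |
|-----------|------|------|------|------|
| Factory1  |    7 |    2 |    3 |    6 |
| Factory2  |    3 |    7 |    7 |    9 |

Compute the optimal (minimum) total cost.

420

An optimal shipping plan:
  Factory1–D1: 5 × $7 = $35
  Factory1–D2: 5 × $2 = $10
  Factory1–D3: 35 × $3 = $105
  Factory1–D4: 25 × $6 = $150
  Factory2–D1: 40 × $3 = $120
Total = 35 + 10 + 105 + 150 + 120 = $420.
(Supply check: Factory1 ships 70; Factory2 ships 40.)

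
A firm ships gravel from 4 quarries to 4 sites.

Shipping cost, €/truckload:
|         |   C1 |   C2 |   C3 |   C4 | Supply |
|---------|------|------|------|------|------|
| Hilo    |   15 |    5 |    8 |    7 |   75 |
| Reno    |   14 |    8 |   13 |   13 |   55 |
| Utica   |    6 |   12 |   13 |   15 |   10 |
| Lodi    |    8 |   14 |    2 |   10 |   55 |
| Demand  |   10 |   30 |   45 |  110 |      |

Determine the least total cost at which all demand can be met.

1340

A cheapest plan:
  Hilo→C4: 75 truckloads
  Reno→C2: 30 truckloads
  Reno→C4: 25 truckloads
  Utica→C1: 10 truckloads
  Lodi→C3: 45 truckloads
  Lodi→C4: 10 truckloads
Total cost = €1340.
(Supply check: Hilo ships 75; Reno ships 55; Utica ships 10; Lodi ships 55.)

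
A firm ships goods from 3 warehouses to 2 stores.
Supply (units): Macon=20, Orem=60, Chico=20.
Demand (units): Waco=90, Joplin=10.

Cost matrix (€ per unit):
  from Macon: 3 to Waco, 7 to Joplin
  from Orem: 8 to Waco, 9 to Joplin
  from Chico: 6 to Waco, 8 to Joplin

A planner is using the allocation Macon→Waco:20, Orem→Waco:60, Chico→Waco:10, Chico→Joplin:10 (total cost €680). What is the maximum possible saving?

Current plan cost = 20·3 + 60·8 + 10·6 + 10·8 = €680.
Optimal plan:
  Macon→Waco: 20 × €3 = €60
  Orem→Waco: 50 × €8 = €400
  Orem→Joplin: 10 × €9 = €90
  Chico→Waco: 20 × €6 = €120
Optimal cost = €670.
Saving = 680 − 670 = €10.

10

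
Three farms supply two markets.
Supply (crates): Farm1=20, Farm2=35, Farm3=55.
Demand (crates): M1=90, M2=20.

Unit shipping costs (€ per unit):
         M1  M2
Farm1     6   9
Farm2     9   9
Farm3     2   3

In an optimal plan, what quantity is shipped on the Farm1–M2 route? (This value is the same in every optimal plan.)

0

Optimal shipments:
  Farm1–M1: 20 × €6 = €120
  Farm2–M1: 15 × €9 = €135
  Farm2–M2: 20 × €9 = €180
  Farm3–M1: 55 × €2 = €110
Total cost = €545.
The route Farm1→M2 is not used.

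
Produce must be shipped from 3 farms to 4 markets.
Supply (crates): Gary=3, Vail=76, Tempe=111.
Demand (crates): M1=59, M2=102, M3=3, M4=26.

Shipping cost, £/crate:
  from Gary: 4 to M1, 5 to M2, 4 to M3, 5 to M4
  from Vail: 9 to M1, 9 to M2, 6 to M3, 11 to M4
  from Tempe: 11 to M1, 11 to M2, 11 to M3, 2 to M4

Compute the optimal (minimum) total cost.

1674

One minimum-cost allocation:
  Gary–M1: 3 × £4 = £12
  Vail–M2: 73 × £9 = £657
  Vail–M3: 3 × £6 = £18
  Tempe–M1: 56 × £11 = £616
  Tempe–M2: 29 × £11 = £319
  Tempe–M4: 26 × £2 = £52
Total = 12 + 657 + 18 + 616 + 319 + 52 = £1674.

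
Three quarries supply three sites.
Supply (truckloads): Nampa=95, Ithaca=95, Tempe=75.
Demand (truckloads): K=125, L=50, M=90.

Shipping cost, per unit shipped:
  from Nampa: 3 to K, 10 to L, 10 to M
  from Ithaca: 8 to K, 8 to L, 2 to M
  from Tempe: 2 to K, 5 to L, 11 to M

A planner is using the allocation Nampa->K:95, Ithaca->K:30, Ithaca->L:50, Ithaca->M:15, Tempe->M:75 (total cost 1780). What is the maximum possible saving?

990

Current plan cost = 95·3 + 30·8 + 50·8 + 15·2 + 75·11 = 1780.
Optimal plan:
  Nampa→K: 95 truckloads
  Ithaca→L: 5 truckloads
  Ithaca→M: 90 truckloads
  Tempe→K: 30 truckloads
  Tempe→L: 45 truckloads
Optimal cost = 790.
Saving = 1780 − 790 = 990.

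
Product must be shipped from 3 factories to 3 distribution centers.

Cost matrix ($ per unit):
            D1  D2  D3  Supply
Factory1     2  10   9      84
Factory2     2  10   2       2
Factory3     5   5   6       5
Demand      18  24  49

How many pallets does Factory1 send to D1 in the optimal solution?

18

Optimal shipments:
  Factory1->D1: 18 × $2 = $36
  Factory1->D2: 19 × $10 = $190
  Factory1->D3: 47 × $9 = $423
  Factory2->D3: 2 × $2 = $4
  Factory3->D2: 5 × $5 = $25
Total cost = $678.
So Factory1→D1 carries 18 pallets.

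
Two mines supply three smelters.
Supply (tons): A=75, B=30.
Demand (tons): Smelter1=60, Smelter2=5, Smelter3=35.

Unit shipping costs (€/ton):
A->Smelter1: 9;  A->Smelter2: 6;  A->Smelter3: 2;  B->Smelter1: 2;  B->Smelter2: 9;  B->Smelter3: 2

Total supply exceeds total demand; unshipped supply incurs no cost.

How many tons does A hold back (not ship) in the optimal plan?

5

An optimal plan:
  A to Smelter1: 30 tons
  A to Smelter2: 5 tons
  A to Smelter3: 35 tons
  B to Smelter1: 30 tons
Total cost = €430.
A ships 70 of its 75, leaving 5.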